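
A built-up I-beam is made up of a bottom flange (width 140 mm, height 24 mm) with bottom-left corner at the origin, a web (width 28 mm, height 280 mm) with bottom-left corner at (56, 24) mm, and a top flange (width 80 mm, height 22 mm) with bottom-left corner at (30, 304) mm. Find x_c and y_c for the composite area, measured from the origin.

bottom flange: A = 140 × 24 = 3360.00, centroid at (70.00, 12.00).
web: A = 28 × 280 = 7840.00, centroid at (70.00, 164.00).
top flange: A = 80 × 22 = 1760.00, centroid at (70.00, 315.00).
ΣA = 12960.00 mm², ΣAx_c = 907200.00 mm³, ΣAy_c = 1880480.00 mm³.
x_c = 907200.00/12960.00 = 70.00 mm; y_c = 1880480.00/12960.00 = 145.10 mm.

x_c = 70.00 mm, y_c = 145.10 mm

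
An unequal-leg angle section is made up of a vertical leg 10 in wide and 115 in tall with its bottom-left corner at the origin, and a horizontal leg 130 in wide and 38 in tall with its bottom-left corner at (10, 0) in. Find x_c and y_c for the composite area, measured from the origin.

vertical leg: A = 10 × 115 = 1150.00, centroid at (5.00, 57.50).
horizontal leg: A = 130 × 38 = 4940.00, centroid at (75.00, 19.00).
ΣA = 6090.00 in², ΣAx_c = 376250.00 in³, ΣAy_c = 159985.00 in³.
x_c = 376250.00/6090.00 = 61.78 in; y_c = 159985.00/6090.00 = 26.27 in.

x_c = 61.78 in, y_c = 26.27 in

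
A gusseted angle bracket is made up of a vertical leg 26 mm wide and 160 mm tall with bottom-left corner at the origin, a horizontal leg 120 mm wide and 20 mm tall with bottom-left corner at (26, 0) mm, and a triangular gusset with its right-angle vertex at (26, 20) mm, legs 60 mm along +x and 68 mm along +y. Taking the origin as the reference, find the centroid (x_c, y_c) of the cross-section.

vertical leg: A = 26 × 160 = 4160.00, centroid at (13.00, 80.00).
horizontal leg: A = 120 × 20 = 2400.00, centroid at (86.00, 10.00).
gusset: A = ½·60·68 = 2040.00, centroid at (46.00, 42.67).
ΣA = 8600.00 mm², ΣAx_c = 354320.00 mm³, ΣAy_c = 443840.00 mm³.
x_c = 354320.00/8600.00 = 41.20 mm; y_c = 443840.00/8600.00 = 51.61 mm.

x_c = 41.20 mm, y_c = 51.61 mm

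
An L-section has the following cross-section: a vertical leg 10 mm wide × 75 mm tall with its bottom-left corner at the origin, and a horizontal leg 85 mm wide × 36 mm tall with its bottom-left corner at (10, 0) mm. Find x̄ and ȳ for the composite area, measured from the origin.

x̄ = 43.15 mm, ȳ = 21.84 mm

vertical leg: A = 10 × 75 = 750.00, centroid at (5.00, 37.50).
horizontal leg: A = 85 × 36 = 3060.00, centroid at (52.50, 18.00).
ΣA = 3810.00 mm²
ΣAx̄ = (750.00)(5.00) + (3060.00)(52.50) = 164400.00 mm³
ΣAȳ = (750.00)(37.50) + (3060.00)(18.00) = 83205.00 mm³
x̄ = 164400.00 / 3810.00 = 43.15 mm
ȳ = 83205.00 / 3810.00 = 21.84 mm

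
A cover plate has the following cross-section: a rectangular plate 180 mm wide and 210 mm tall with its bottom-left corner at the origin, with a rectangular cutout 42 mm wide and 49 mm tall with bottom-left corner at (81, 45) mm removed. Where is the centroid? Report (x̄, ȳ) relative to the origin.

plate: A = 180 × 210 = 37800.00, centroid at (90.00, 105.00).
hole: A = −(42 × 49) = -2058.00, centroid at (102.00, 69.50).
ΣA = 35742.00 mm², ΣAx̄ = 3192084.00 mm³, ΣAȳ = 3825969.00 mm³.
x̄ = 3192084.00/35742.00 = 89.31 mm; ȳ = 3825969.00/35742.00 = 107.04 mm.

x̄ = 89.31 mm, ȳ = 107.04 mm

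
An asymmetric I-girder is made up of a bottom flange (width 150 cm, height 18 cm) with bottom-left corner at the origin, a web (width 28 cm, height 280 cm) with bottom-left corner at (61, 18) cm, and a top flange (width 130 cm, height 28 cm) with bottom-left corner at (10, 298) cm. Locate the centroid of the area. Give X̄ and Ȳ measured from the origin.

X̄ = 75.00 cm, Ȳ = 169.16 cm

bottom flange: A = 150 × 18 = 2700.00, centroid at (75.00, 9.00).
web: A = 28 × 280 = 7840.00, centroid at (75.00, 158.00).
top flange: A = 130 × 28 = 3640.00, centroid at (75.00, 312.00).
ΣA = 14180.00 cm²
ΣAX̄ = (2700.00)(75.00) + (7840.00)(75.00) + (3640.00)(75.00) = 1063500.00 cm³
ΣAȲ = (2700.00)(9.00) + (7840.00)(158.00) + (3640.00)(312.00) = 2398700.00 cm³
X̄ = 1063500.00 / 14180.00 = 75.00 cm
Ȳ = 2398700.00 / 14180.00 = 169.16 cm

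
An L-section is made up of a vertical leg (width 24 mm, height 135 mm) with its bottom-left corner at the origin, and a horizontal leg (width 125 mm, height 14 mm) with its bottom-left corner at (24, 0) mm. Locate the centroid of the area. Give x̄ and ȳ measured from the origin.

Part | A | x̄ᵢ | ȳᵢ | A·x̄ᵢ | A·ȳᵢ
vertical leg | 3240.00 | 12.00 | 67.50 | 38880.00 | 218700.00
horizontal leg | 1750.00 | 86.50 | 7.00 | 151375.00 | 12250.00
Σ | 4990.00 |  |  | 190255.00 | 230950.00
x̄ = 190255.00 / 4990.00 = 38.13 mm
ȳ = 230950.00 / 4990.00 = 46.28 mm

x̄ = 38.13 mm, ȳ = 46.28 mm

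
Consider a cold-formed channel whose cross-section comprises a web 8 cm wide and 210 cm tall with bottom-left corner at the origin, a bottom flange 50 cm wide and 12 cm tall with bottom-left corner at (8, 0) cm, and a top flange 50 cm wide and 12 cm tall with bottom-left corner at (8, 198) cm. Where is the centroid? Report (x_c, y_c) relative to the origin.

x_c = 16.08 cm, y_c = 105.00 cm

Part | A | x̄ᵢ | ȳᵢ | A·x̄ᵢ | A·ȳᵢ
web | 1680.00 | 4.00 | 105.00 | 6720.00 | 176400.00
bottom flange | 600.00 | 33.00 | 6.00 | 19800.00 | 3600.00
top flange | 600.00 | 33.00 | 204.00 | 19800.00 | 122400.00
Σ | 2880.00 |  |  | 46320.00 | 302400.00
x_c = 46320.00 / 2880.00 = 16.08 cm
y_c = 302400.00 / 2880.00 = 105.00 cm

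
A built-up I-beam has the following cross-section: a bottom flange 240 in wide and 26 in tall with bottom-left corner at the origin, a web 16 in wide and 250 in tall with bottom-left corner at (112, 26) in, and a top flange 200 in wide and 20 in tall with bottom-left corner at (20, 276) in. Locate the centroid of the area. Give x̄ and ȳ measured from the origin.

bottom flange: A = 240 × 26 = 6240.00, centroid at (120.00, 13.00).
web: A = 16 × 250 = 4000.00, centroid at (120.00, 151.00).
top flange: A = 200 × 20 = 4000.00, centroid at (120.00, 286.00).
ΣA = 14240.00 in², ΣAx̄ = 1708800.00 in³, ΣAȳ = 1829120.00 in³.
x̄ = 1708800.00/14240.00 = 120.00 in; ȳ = 1829120.00/14240.00 = 128.45 in.

x̄ = 120.00 in, ȳ = 128.45 in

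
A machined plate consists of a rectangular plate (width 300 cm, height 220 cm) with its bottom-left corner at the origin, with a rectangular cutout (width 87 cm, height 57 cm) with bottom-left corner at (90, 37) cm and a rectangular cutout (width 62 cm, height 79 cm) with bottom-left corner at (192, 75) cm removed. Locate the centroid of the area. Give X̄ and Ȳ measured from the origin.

X̄ = 145.09 cm, Ȳ = 113.54 cm

Part | A | x̄ᵢ | ȳᵢ | A·x̄ᵢ | A·ȳᵢ
plate | 66000.00 | 150.00 | 110.00 | 9900000.00 | 7260000.00
hole 1 | -4959.00 | 133.50 | 65.50 | -662026.50 | -324814.50
hole 2 | -4898.00 | 223.00 | 114.50 | -1092254.00 | -560821.00
Σ | 56143.00 |  |  | 8145719.50 | 6374364.50
X̄ = 8145719.50 / 56143.00 = 145.09 cm
Ȳ = 6374364.50 / 56143.00 = 113.54 cm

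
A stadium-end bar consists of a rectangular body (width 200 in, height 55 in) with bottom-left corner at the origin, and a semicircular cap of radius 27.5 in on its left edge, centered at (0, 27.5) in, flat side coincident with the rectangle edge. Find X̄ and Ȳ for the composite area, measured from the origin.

X̄ = 89.12 in, Ȳ = 27.50 in

rectangular body: A = 200 × 55 = 11000.00, centroid at (100.00, 27.50).
semicircular end: A = ½π·27.5² = 1187.91, centroid at (-11.67, 27.50).
ΣA = 12187.91 in²
ΣAX̄ = (11000.00)(100.00) + (1187.91)(-11.67) = 1086135.42 in³
ΣAȲ = (11000.00)(27.50) + (1187.91)(27.50) = 335167.65 in³
X̄ = 1086135.42 / 12187.91 = 89.12 in
Ȳ = 335167.65 / 12187.91 = 27.50 in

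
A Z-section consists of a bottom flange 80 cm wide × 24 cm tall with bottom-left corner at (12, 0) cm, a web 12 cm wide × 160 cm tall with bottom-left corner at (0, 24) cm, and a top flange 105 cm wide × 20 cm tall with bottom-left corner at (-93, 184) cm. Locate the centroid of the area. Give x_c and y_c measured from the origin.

x_c = 4.43 cm, y_c = 106.08 cm

bottom flange: A = 80 × 24 = 1920.00, centroid at (52.00, 12.00).
web: A = 12 × 160 = 1920.00, centroid at (6.00, 104.00).
top flange: A = 105 × 20 = 2100.00, centroid at (-40.50, 194.00).
ΣA = 5940.00 cm², ΣAx_c = 26310.00 cm³, ΣAy_c = 630120.00 cm³.
x_c = 26310.00/5940.00 = 4.43 cm; y_c = 630120.00/5940.00 = 106.08 cm.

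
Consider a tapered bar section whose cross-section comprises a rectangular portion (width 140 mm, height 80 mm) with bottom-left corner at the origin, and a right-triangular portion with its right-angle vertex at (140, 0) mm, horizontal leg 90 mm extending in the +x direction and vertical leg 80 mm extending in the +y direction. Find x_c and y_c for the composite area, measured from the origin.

Part | A | x̄ᵢ | ȳᵢ | A·x̄ᵢ | A·ȳᵢ
rectangular portion | 11200.00 | 70.00 | 40.00 | 784000.00 | 448000.00
triangular portion | 3600.00 | 170.00 | 26.67 | 612000.00 | 96000.00
Σ | 14800.00 |  |  | 1396000.00 | 544000.00
x_c = 1396000.00 / 14800.00 = 94.32 mm
y_c = 544000.00 / 14800.00 = 36.76 mm

x_c = 94.32 mm, y_c = 36.76 mm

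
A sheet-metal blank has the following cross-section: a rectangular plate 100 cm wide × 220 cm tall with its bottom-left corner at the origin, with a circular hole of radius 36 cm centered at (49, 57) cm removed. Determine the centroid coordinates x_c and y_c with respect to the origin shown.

Part | A | x̄ᵢ | ȳᵢ | A·x̄ᵢ | A·ȳᵢ
plate | 22000.00 | 50.00 | 110.00 | 1100000.00 | 2420000.00
hole | -4071.50 | 49.00 | 57.00 | -199503.70 | -232075.73
Σ | 17928.50 |  |  | 900496.30 | 2187924.27
x_c = 900496.30 / 17928.50 = 50.23 cm
y_c = 2187924.27 / 17928.50 = 122.04 cm

x_c = 50.23 cm, y_c = 122.04 cm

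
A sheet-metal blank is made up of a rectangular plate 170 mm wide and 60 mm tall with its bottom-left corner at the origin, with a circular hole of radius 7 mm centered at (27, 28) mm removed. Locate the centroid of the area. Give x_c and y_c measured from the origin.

plate: A = 170 × 60 = 10200.00, centroid at (85.00, 30.00).
hole: A = −π·7² = -153.94, centroid at (27.00, 28.00).
ΣA = 10046.06 mm²
ΣAx_c = (10200.00)(85.00) + (-153.94)(27.00) = 862843.67 mm³
ΣAy_c = (10200.00)(30.00) + (-153.94)(28.00) = 301689.73 mm³
x_c = 862843.67 / 10046.06 = 85.89 mm
y_c = 301689.73 / 10046.06 = 30.03 mm

x_c = 85.89 mm, y_c = 30.03 mm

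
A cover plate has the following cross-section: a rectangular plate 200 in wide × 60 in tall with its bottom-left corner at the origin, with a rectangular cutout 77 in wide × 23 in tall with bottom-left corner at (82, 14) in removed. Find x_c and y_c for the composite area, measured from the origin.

plate: A = 200 × 60 = 12000.00, centroid at (100.00, 30.00).
hole: A = −(77 × 23) = -1771.00, centroid at (120.50, 25.50).
ΣA = 10229.00 in²
ΣAx_c = (12000.00)(100.00) + (-1771.00)(120.50) = 986594.50 in³
ΣAy_c = (12000.00)(30.00) + (-1771.00)(25.50) = 314839.50 in³
x_c = 986594.50 / 10229.00 = 96.45 in
y_c = 314839.50 / 10229.00 = 30.78 in

x_c = 96.45 in, y_c = 30.78 in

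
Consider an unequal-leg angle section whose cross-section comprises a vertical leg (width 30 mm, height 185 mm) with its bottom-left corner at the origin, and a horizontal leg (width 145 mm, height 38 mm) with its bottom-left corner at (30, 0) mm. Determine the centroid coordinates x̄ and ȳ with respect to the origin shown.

x̄ = 58.59 mm, ȳ = 55.88 mm

Part | A | x̄ᵢ | ȳᵢ | A·x̄ᵢ | A·ȳᵢ
vertical leg | 5550.00 | 15.00 | 92.50 | 83250.00 | 513375.00
horizontal leg | 5510.00 | 102.50 | 19.00 | 564775.00 | 104690.00
Σ | 11060.00 |  |  | 648025.00 | 618065.00
x̄ = 648025.00 / 11060.00 = 58.59 mm
ȳ = 618065.00 / 11060.00 = 55.88 mm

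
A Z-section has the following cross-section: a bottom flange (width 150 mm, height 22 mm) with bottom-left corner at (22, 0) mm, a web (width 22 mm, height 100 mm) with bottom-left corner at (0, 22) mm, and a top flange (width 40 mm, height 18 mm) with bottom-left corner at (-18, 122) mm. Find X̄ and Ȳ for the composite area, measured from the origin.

Part | A | x̄ᵢ | ȳᵢ | A·x̄ᵢ | A·ȳᵢ
bottom flange | 3300.00 | 97.00 | 11.00 | 320100.00 | 36300.00
web | 2200.00 | 11.00 | 72.00 | 24200.00 | 158400.00
top flange | 720.00 | 2.00 | 131.00 | 1440.00 | 94320.00
Σ | 6220.00 |  |  | 345740.00 | 289020.00
X̄ = 345740.00 / 6220.00 = 55.59 mm
Ȳ = 289020.00 / 6220.00 = 46.47 mm

X̄ = 55.59 mm, Ȳ = 46.47 mm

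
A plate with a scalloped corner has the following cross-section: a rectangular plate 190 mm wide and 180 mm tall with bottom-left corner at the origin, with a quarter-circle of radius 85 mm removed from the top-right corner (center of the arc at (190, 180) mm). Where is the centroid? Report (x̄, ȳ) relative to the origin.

Part | A | x̄ᵢ | ȳᵢ | A·x̄ᵢ | A·ȳᵢ
plate | 34200.00 | 95.00 | 90.00 | 3249000.00 | 3078000.00
removed quarter-circle | -5674.50 | 153.92 | 143.92 | -873447.00 | -816701.98
Σ | 28525.50 |  |  | 2375553.00 | 2261298.02
x̄ = 2375553.00 / 28525.50 = 83.28 mm
ȳ = 2261298.02 / 28525.50 = 79.27 mm

x̄ = 83.28 mm, ȳ = 79.27 mm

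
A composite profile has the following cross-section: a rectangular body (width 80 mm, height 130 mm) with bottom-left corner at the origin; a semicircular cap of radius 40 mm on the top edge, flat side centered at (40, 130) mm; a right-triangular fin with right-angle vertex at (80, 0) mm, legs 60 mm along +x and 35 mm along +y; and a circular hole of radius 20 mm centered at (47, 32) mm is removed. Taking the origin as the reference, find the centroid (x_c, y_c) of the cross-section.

x_c = 44.27 mm, y_c = 80.07 mm

rectangular body: A = 80 × 130 = 10400.00, centroid at (40.00, 65.00).
semicircular top: A = ½π·40² = 2513.27, centroid at (40.00, 146.98).
triangular fin: A = ½·60·35 = 1050.00, centroid at (100.00, 11.67).
hole: A = −π·20² = -1256.64, centroid at (47.00, 32.00).
ΣA = 12706.64 mm²
ΣAx_c = (10400.00)(40.00) + (2513.27)(40.00) + (1050.00)(100.00) + (-1256.64)(47.00) = 562469.02 mm³
ΣAy_c = (10400.00)(65.00) + (2513.27)(146.98) + (1050.00)(11.67) + (-1256.64)(32.00) = 1017429.92 mm³
x_c = 562469.02 / 12706.64 = 44.27 mm
y_c = 1017429.92 / 12706.64 = 80.07 mm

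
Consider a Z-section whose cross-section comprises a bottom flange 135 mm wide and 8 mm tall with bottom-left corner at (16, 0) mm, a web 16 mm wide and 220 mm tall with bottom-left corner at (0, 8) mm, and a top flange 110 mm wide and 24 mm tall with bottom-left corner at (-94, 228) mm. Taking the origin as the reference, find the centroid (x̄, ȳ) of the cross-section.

bottom flange: A = 135 × 8 = 1080.00, centroid at (83.50, 4.00).
web: A = 16 × 220 = 3520.00, centroid at (8.00, 118.00).
top flange: A = 110 × 24 = 2640.00, centroid at (-39.00, 240.00).
ΣA = 7240.00 mm², ΣAx̄ = 15380.00 mm³, ΣAȳ = 1053280.00 mm³.
x̄ = 15380.00/7240.00 = 2.12 mm; ȳ = 1053280.00/7240.00 = 145.48 mm.

x̄ = 2.12 mm, ȳ = 145.48 mm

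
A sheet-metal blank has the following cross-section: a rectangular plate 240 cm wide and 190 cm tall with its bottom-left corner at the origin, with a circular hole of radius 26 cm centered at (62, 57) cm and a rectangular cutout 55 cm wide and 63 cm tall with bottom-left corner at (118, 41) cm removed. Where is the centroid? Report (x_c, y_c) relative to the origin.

x_c = 120.87 cm, y_c = 98.97 cm

plate: A = 240 × 190 = 45600.00, centroid at (120.00, 95.00).
hole 1: A = −π·26² = -2123.72, centroid at (62.00, 57.00).
hole 2: A = −(55 × 63) = -3465.00, centroid at (145.50, 72.50).
ΣA = 40011.28 cm², ΣAx_c = 4836172.07 cm³, ΣAy_c = 3959735.65 cm³.
x_c = 4836172.07/40011.28 = 120.87 cm; y_c = 3959735.65/40011.28 = 98.97 cm.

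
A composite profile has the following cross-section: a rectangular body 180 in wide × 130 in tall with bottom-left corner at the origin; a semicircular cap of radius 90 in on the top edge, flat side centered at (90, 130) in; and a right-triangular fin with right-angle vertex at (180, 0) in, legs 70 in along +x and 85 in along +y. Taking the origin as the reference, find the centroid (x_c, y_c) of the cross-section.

x_c = 98.62 in, y_c = 95.79 in

rectangular body: A = 180 × 130 = 23400.00, centroid at (90.00, 65.00).
semicircular top: A = ½π·90² = 12723.45, centroid at (90.00, 168.20).
triangular fin: A = ½·70·85 = 2975.00, centroid at (203.33, 28.33).
ΣA = 39098.45 in²
ΣAx_c = (23400.00)(90.00) + (12723.45)(90.00) + (2975.00)(203.33) = 3856027.19 in³
ΣAy_c = (23400.00)(65.00) + (12723.45)(168.20) + (2975.00)(28.33) = 3745340.20 in³
x_c = 3856027.19 / 39098.45 = 98.62 in
y_c = 3745340.20 / 39098.45 = 95.79 in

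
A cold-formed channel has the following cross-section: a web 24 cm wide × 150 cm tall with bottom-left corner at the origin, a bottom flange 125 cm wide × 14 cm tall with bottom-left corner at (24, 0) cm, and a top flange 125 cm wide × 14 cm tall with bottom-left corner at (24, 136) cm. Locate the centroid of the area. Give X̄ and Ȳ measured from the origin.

X̄ = 48.73 cm, Ȳ = 75.00 cm

Part | A | x̄ᵢ | ȳᵢ | A·x̄ᵢ | A·ȳᵢ
web | 3600.00 | 12.00 | 75.00 | 43200.00 | 270000.00
bottom flange | 1750.00 | 86.50 | 7.00 | 151375.00 | 12250.00
top flange | 1750.00 | 86.50 | 143.00 | 151375.00 | 250250.00
Σ | 7100.00 |  |  | 345950.00 | 532500.00
X̄ = 345950.00 / 7100.00 = 48.73 cm
Ȳ = 532500.00 / 7100.00 = 75.00 cm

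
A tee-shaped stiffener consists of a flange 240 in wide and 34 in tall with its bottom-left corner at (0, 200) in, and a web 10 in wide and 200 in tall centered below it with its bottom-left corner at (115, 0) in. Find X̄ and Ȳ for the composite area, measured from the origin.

X̄ = 120.00 in, Ȳ = 193.97 in

web: A = 10 × 200 = 2000.00, centroid at (120.00, 100.00).
flange: A = 240 × 34 = 8160.00, centroid at (120.00, 217.00).
ΣA = 10160.00 in², ΣAX̄ = 1219200.00 in³, ΣAȲ = 1970720.00 in³.
X̄ = 1219200.00/10160.00 = 120.00 in; Ȳ = 1970720.00/10160.00 = 193.97 in.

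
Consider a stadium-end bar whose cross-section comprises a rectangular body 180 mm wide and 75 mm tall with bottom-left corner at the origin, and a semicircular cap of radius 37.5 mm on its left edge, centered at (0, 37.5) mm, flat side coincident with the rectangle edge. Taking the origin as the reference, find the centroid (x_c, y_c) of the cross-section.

Part | A | x̄ᵢ | ȳᵢ | A·x̄ᵢ | A·ȳᵢ
rectangular body | 13500.00 | 90.00 | 37.50 | 1215000.00 | 506250.00
semicircular end | 2208.93 | -15.92 | 37.50 | -35156.25 | 82834.96
Σ | 15708.93 |  |  | 1179843.75 | 589084.96
x_c = 1179843.75 / 15708.93 = 75.11 mm
y_c = 589084.96 / 15708.93 = 37.50 mm

x_c = 75.11 mm, y_c = 37.50 mm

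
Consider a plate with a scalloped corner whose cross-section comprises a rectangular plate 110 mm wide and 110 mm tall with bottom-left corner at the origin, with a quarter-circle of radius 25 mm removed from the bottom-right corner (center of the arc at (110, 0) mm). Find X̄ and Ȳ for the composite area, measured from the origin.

X̄ = 53.12 mm, Ȳ = 56.88 mm

plate: A = 110 × 110 = 12100.00, centroid at (55.00, 55.00).
removed quarter-circle: A = −¼π·25² = -490.87, centroid at (99.39, 10.61).
ΣA = 11609.13 mm², ΣAX̄ = 616712.21 mm³, ΣAȲ = 660291.67 mm³.
X̄ = 616712.21/11609.13 = 53.12 mm; Ȳ = 660291.67/11609.13 = 56.88 mm.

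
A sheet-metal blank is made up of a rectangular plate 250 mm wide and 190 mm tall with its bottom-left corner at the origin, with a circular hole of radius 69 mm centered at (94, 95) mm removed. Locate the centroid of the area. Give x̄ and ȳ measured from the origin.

x̄ = 139.25 mm, ȳ = 95.00 mm

plate: A = 250 × 190 = 47500.00, centroid at (125.00, 95.00).
hole: A = −π·69² = -14957.12, centroid at (94.00, 95.00).
ΣA = 32542.88 mm²
ΣAx̄ = (47500.00)(125.00) + (-14957.12)(94.00) = 4531530.47 mm³
ΣAȳ = (47500.00)(95.00) + (-14957.12)(95.00) = 3091573.35 mm³
x̄ = 4531530.47 / 32542.88 = 139.25 mm
ȳ = 3091573.35 / 32542.88 = 95.00 mm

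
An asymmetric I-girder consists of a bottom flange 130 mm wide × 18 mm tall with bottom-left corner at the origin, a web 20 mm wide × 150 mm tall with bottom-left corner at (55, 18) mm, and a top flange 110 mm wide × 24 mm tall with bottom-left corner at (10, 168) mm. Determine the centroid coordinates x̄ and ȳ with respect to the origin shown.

x̄ = 65.00 mm, ȳ = 97.15 mm

bottom flange: A = 130 × 18 = 2340.00, centroid at (65.00, 9.00).
web: A = 20 × 150 = 3000.00, centroid at (65.00, 93.00).
top flange: A = 110 × 24 = 2640.00, centroid at (65.00, 180.00).
ΣA = 7980.00 mm², ΣAx̄ = 518700.00 mm³, ΣAȳ = 775260.00 mm³.
x̄ = 518700.00/7980.00 = 65.00 mm; ȳ = 775260.00/7980.00 = 97.15 mm.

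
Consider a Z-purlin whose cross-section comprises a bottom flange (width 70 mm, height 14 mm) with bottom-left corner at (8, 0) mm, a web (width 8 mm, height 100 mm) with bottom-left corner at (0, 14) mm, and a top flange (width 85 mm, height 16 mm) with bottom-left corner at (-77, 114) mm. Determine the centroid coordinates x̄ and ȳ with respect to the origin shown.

x̄ = -0.50 mm, ȳ = 71.33 mm

bottom flange: A = 70 × 14 = 980.00, centroid at (43.00, 7.00).
web: A = 8 × 100 = 800.00, centroid at (4.00, 64.00).
top flange: A = 85 × 16 = 1360.00, centroid at (-34.50, 122.00).
ΣA = 3140.00 mm²
ΣAx̄ = (980.00)(43.00) + (800.00)(4.00) + (1360.00)(-34.50) = -1580.00 mm³
ΣAȳ = (980.00)(7.00) + (800.00)(64.00) + (1360.00)(122.00) = 223980.00 mm³
x̄ = -1580.00 / 3140.00 = -0.50 mm
ȳ = 223980.00 / 3140.00 = 71.33 mm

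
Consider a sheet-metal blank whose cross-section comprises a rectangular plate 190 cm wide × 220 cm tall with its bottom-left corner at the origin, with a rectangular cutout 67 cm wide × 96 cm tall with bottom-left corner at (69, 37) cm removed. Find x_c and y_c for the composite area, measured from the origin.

x_c = 93.64 cm, y_c = 114.55 cm

plate: A = 190 × 220 = 41800.00, centroid at (95.00, 110.00).
hole: A = −(67 × 96) = -6432.00, centroid at (102.50, 85.00).
ΣA = 35368.00 cm², ΣAx_c = 3311720.00 cm³, ΣAy_c = 4051280.00 cm³.
x_c = 3311720.00/35368.00 = 93.64 cm; y_c = 4051280.00/35368.00 = 114.55 cm.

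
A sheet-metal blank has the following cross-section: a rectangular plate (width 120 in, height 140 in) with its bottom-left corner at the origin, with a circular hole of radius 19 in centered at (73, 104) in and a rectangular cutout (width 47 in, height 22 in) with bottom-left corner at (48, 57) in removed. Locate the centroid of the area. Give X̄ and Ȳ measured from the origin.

plate: A = 120 × 140 = 16800.00, centroid at (60.00, 70.00).
hole 1: A = −π·19² = -1134.11, centroid at (73.00, 104.00).
hole 2: A = −(47 × 22) = -1034.00, centroid at (71.50, 68.00).
ΣA = 14631.89 in², ΣAX̄ = 851278.61 in³, ΣAȲ = 987740.05 in³.
X̄ = 851278.61/14631.89 = 58.18 in; Ȳ = 987740.05/14631.89 = 67.51 in.

X̄ = 58.18 in, Ȳ = 67.51 in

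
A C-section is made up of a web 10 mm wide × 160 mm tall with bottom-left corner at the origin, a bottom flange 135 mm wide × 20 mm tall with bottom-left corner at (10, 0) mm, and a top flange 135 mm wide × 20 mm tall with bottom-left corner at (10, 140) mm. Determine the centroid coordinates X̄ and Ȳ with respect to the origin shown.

X̄ = 60.93 mm, Ȳ = 80.00 mm

web: A = 10 × 160 = 1600.00, centroid at (5.00, 80.00).
bottom flange: A = 135 × 20 = 2700.00, centroid at (77.50, 10.00).
top flange: A = 135 × 20 = 2700.00, centroid at (77.50, 150.00).
ΣA = 7000.00 mm²
ΣAX̄ = (1600.00)(5.00) + (2700.00)(77.50) + (2700.00)(77.50) = 426500.00 mm³
ΣAȲ = (1600.00)(80.00) + (2700.00)(10.00) + (2700.00)(150.00) = 560000.00 mm³
X̄ = 426500.00 / 7000.00 = 60.93 mm
Ȳ = 560000.00 / 7000.00 = 80.00 mm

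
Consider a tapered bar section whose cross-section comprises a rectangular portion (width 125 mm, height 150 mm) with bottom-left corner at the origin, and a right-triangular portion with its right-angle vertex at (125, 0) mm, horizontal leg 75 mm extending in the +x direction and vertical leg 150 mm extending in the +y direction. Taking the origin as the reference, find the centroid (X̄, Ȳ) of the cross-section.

X̄ = 82.69 mm, Ȳ = 69.23 mm

rectangular portion: A = 125 × 150 = 18750.00, centroid at (62.50, 75.00).
triangular portion: A = ½·75·150 = 5625.00, centroid at (150.00, 50.00).
ΣA = 24375.00 mm², ΣAX̄ = 2015625.00 mm³, ΣAȲ = 1687500.00 mm³.
X̄ = 2015625.00/24375.00 = 82.69 mm; Ȳ = 1687500.00/24375.00 = 69.23 mm.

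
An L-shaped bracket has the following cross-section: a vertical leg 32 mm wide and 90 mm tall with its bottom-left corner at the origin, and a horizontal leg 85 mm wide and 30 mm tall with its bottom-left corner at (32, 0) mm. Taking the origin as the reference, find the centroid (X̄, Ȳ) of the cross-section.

X̄ = 43.47 mm, Ȳ = 30.91 mm

Part | A | x̄ᵢ | ȳᵢ | A·x̄ᵢ | A·ȳᵢ
vertical leg | 2880.00 | 16.00 | 45.00 | 46080.00 | 129600.00
horizontal leg | 2550.00 | 74.50 | 15.00 | 189975.00 | 38250.00
Σ | 5430.00 |  |  | 236055.00 | 167850.00
X̄ = 236055.00 / 5430.00 = 43.47 mm
Ȳ = 167850.00 / 5430.00 = 30.91 mm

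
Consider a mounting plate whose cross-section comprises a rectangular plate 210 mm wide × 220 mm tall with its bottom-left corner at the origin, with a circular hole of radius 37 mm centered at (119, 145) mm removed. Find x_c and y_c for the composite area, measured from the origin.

x_c = 103.56 mm, y_c = 106.41 mm

Part | A | x̄ᵢ | ȳᵢ | A·x̄ᵢ | A·ȳᵢ
plate | 46200.00 | 105.00 | 110.00 | 4851000.00 | 5082000.00
hole | -4300.84 | 119.00 | 145.00 | -511800.00 | -623621.85
Σ | 41899.16 |  |  | 4339200.00 | 4458378.15
x_c = 4339200.00 / 41899.16 = 103.56 mm
y_c = 4458378.15 / 41899.16 = 106.41 mm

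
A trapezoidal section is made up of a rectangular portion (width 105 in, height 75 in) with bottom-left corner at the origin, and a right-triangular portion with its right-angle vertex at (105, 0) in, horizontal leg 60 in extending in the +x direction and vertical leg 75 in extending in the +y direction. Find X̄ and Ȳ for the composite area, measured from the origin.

Part | A | x̄ᵢ | ȳᵢ | A·x̄ᵢ | A·ȳᵢ
rectangular portion | 7875.00 | 52.50 | 37.50 | 413437.50 | 295312.50
triangular portion | 2250.00 | 125.00 | 25.00 | 281250.00 | 56250.00
Σ | 10125.00 |  |  | 694687.50 | 351562.50
X̄ = 694687.50 / 10125.00 = 68.61 in
Ȳ = 351562.50 / 10125.00 = 34.72 in

X̄ = 68.61 in, Ȳ = 34.72 in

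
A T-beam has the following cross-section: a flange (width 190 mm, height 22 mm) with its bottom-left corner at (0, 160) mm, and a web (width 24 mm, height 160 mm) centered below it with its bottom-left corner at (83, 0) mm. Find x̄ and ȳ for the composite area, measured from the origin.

x̄ = 95.00 mm, ȳ = 127.43 mm

Part | A | x̄ᵢ | ȳᵢ | A·x̄ᵢ | A·ȳᵢ
web | 3840.00 | 95.00 | 80.00 | 364800.00 | 307200.00
flange | 4180.00 | 95.00 | 171.00 | 397100.00 | 714780.00
Σ | 8020.00 |  |  | 761900.00 | 1021980.00
x̄ = 761900.00 / 8020.00 = 95.00 mm
ȳ = 1021980.00 / 8020.00 = 127.43 mm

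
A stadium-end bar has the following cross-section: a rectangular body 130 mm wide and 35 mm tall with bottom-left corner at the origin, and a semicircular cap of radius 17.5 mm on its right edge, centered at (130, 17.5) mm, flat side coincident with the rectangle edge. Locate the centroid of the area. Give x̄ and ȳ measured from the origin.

rectangular body: A = 130 × 35 = 4550.00, centroid at (65.00, 17.50).
semicircular end: A = ½π·17.5² = 481.06, centroid at (137.43, 17.50).
ΣA = 5031.06 mm²
ΣAx̄ = (4550.00)(65.00) + (481.06)(137.43) = 361860.25 mm³
ΣAȳ = (4550.00)(17.50) + (481.06)(17.50) = 88043.49 mm³
x̄ = 361860.25 / 5031.06 = 71.93 mm
ȳ = 88043.49 / 5031.06 = 17.50 mm

x̄ = 71.93 mm, ȳ = 17.50 mm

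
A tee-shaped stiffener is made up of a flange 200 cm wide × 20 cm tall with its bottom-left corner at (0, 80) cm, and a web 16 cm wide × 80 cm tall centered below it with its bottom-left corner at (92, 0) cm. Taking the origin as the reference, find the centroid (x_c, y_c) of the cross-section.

x_c = 100.00 cm, y_c = 77.88 cm

web: A = 16 × 80 = 1280.00, centroid at (100.00, 40.00).
flange: A = 200 × 20 = 4000.00, centroid at (100.00, 90.00).
ΣA = 5280.00 cm², ΣAx_c = 528000.00 cm³, ΣAy_c = 411200.00 cm³.
x_c = 528000.00/5280.00 = 100.00 cm; y_c = 411200.00/5280.00 = 77.88 cm.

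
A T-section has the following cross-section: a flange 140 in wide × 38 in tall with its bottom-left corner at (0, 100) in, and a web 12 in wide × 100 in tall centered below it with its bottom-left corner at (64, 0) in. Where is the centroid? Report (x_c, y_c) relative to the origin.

Part | A | x̄ᵢ | ȳᵢ | A·x̄ᵢ | A·ȳᵢ
web | 1200.00 | 70.00 | 50.00 | 84000.00 | 60000.00
flange | 5320.00 | 70.00 | 119.00 | 372400.00 | 633080.00
Σ | 6520.00 |  |  | 456400.00 | 693080.00
x_c = 456400.00 / 6520.00 = 70.00 in
y_c = 693080.00 / 6520.00 = 106.30 in

x_c = 70.00 in, y_c = 106.30 in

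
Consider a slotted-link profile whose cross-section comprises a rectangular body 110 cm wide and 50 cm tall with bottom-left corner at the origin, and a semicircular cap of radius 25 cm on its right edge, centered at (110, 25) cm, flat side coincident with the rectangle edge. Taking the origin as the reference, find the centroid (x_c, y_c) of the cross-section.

x_c = 64.94 cm, y_c = 25.00 cm

Part | A | x̄ᵢ | ȳᵢ | A·x̄ᵢ | A·ȳᵢ
rectangular body | 5500.00 | 55.00 | 25.00 | 302500.00 | 137500.00
semicircular end | 981.75 | 120.61 | 25.00 | 118408.91 | 24543.69
Σ | 6481.75 |  |  | 420908.91 | 162043.69
x_c = 420908.91 / 6481.75 = 64.94 cm
y_c = 162043.69 / 6481.75 = 25.00 cm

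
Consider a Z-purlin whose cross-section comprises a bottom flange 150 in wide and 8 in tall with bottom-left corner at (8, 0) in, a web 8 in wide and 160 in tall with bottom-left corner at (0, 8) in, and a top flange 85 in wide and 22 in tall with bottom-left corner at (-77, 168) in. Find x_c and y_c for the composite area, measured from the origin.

Part | A | x̄ᵢ | ȳᵢ | A·x̄ᵢ | A·ȳᵢ
bottom flange | 1200.00 | 83.00 | 4.00 | 99600.00 | 4800.00
web | 1280.00 | 4.00 | 88.00 | 5120.00 | 112640.00
top flange | 1870.00 | -34.50 | 179.00 | -64515.00 | 334730.00
Σ | 4350.00 |  |  | 40205.00 | 452170.00
x_c = 40205.00 / 4350.00 = 9.24 in
y_c = 452170.00 / 4350.00 = 103.95 in

x_c = 9.24 in, y_c = 103.95 in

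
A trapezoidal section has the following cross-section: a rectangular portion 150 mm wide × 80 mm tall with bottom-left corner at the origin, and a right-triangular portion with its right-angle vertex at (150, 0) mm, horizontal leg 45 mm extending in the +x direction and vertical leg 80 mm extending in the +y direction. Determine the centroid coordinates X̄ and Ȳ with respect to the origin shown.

X̄ = 86.74 mm, Ȳ = 38.26 mm

Part | A | x̄ᵢ | ȳᵢ | A·x̄ᵢ | A·ȳᵢ
rectangular portion | 12000.00 | 75.00 | 40.00 | 900000.00 | 480000.00
triangular portion | 1800.00 | 165.00 | 26.67 | 297000.00 | 48000.00
Σ | 13800.00 |  |  | 1197000.00 | 528000.00
X̄ = 1197000.00 / 13800.00 = 86.74 mm
Ȳ = 528000.00 / 13800.00 = 38.26 mm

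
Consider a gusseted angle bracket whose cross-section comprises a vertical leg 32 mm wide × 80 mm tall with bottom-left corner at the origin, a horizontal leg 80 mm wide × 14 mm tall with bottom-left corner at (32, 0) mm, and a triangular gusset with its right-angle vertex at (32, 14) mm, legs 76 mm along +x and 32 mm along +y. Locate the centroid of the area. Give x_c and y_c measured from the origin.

Part | A | x̄ᵢ | ȳᵢ | A·x̄ᵢ | A·ȳᵢ
vertical leg | 2560.00 | 16.00 | 40.00 | 40960.00 | 102400.00
horizontal leg | 1120.00 | 72.00 | 7.00 | 80640.00 | 7840.00
gusset | 1216.00 | 57.33 | 24.67 | 69717.33 | 29994.67
Σ | 4896.00 |  |  | 191317.33 | 140234.67
x_c = 191317.33 / 4896.00 = 39.08 mm
y_c = 140234.67 / 4896.00 = 28.64 mm

x_c = 39.08 mm, y_c = 28.64 mm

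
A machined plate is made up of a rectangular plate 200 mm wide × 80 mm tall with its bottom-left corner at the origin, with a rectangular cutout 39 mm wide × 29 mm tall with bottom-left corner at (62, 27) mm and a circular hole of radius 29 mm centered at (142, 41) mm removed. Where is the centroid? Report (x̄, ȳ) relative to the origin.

Part | A | x̄ᵢ | ȳᵢ | A·x̄ᵢ | A·ȳᵢ
plate | 16000.00 | 100.00 | 40.00 | 1600000.00 | 640000.00
hole 1 | -1131.00 | 81.50 | 41.50 | -92176.50 | -46936.50
hole 2 | -2642.08 | 142.00 | 41.00 | -375175.28 | -108325.26
Σ | 12226.92 |  |  | 1132648.22 | 484738.24
x̄ = 1132648.22 / 12226.92 = 92.64 mm
ȳ = 484738.24 / 12226.92 = 39.65 mm

x̄ = 92.64 mm, ȳ = 39.65 mm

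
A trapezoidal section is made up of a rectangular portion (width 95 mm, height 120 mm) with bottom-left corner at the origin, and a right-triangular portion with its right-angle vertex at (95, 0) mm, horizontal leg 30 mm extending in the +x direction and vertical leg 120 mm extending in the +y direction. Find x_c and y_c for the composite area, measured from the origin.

x_c = 55.34 mm, y_c = 57.27 mm

rectangular portion: A = 95 × 120 = 11400.00, centroid at (47.50, 60.00).
triangular portion: A = ½·30·120 = 1800.00, centroid at (105.00, 40.00).
ΣA = 13200.00 mm², ΣAx_c = 730500.00 mm³, ΣAy_c = 756000.00 mm³.
x_c = 730500.00/13200.00 = 55.34 mm; y_c = 756000.00/13200.00 = 57.27 mm.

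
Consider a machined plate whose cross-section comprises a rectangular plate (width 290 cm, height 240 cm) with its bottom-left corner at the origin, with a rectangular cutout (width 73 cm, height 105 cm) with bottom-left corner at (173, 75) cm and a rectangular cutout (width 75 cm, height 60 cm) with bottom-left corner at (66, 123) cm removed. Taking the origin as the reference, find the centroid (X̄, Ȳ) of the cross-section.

X̄ = 139.64 cm, Ȳ = 116.41 cm

plate: A = 290 × 240 = 69600.00, centroid at (145.00, 120.00).
hole 1: A = −(73 × 105) = -7665.00, centroid at (209.50, 127.50).
hole 2: A = −(75 × 60) = -4500.00, centroid at (103.50, 153.00).
ΣA = 57435.00 cm²
ΣAX̄ = (69600.00)(145.00) + (-7665.00)(209.50) + (-4500.00)(103.50) = 8020432.50 cm³
ΣAȲ = (69600.00)(120.00) + (-7665.00)(127.50) + (-4500.00)(153.00) = 6686212.50 cm³
X̄ = 8020432.50 / 57435.00 = 139.64 cm
Ȳ = 6686212.50 / 57435.00 = 116.41 cm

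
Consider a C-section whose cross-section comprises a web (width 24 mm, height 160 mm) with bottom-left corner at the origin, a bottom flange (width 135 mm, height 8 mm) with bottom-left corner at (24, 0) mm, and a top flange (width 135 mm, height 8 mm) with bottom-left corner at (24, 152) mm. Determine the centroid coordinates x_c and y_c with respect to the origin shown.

web: A = 24 × 160 = 3840.00, centroid at (12.00, 80.00).
bottom flange: A = 135 × 8 = 1080.00, centroid at (91.50, 4.00).
top flange: A = 135 × 8 = 1080.00, centroid at (91.50, 156.00).
ΣA = 6000.00 mm²
ΣAx_c = (3840.00)(12.00) + (1080.00)(91.50) + (1080.00)(91.50) = 243720.00 mm³
ΣAy_c = (3840.00)(80.00) + (1080.00)(4.00) + (1080.00)(156.00) = 480000.00 mm³
x_c = 243720.00 / 6000.00 = 40.62 mm
y_c = 480000.00 / 6000.00 = 80.00 mm

x_c = 40.62 mm, y_c = 80.00 mm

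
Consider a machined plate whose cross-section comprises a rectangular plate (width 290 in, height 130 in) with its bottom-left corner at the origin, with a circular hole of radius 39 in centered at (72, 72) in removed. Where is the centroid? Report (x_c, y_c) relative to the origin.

x_c = 155.60 in, y_c = 63.98 in

Part | A | x̄ᵢ | ȳᵢ | A·x̄ᵢ | A·ȳᵢ
plate | 37700.00 | 145.00 | 65.00 | 5466500.00 | 2450500.00
hole | -4778.36 | 72.00 | 72.00 | -344042.09 | -344042.09
Σ | 32921.64 |  |  | 5122457.91 | 2106457.91
x_c = 5122457.91 / 32921.64 = 155.60 in
y_c = 2106457.91 / 32921.64 = 63.98 in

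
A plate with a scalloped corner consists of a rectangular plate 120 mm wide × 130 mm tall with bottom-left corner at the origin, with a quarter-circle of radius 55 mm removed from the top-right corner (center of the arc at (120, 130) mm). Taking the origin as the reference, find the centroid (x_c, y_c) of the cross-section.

Part | A | x̄ᵢ | ȳᵢ | A·x̄ᵢ | A·ȳᵢ
plate | 15600.00 | 60.00 | 65.00 | 936000.00 | 1014000.00
removed quarter-circle | -2375.83 | 96.66 | 106.66 | -229641.20 | -253399.49
Σ | 13224.17 |  |  | 706358.80 | 760600.51
x_c = 706358.80 / 13224.17 = 53.41 mm
y_c = 760600.51 / 13224.17 = 57.52 mm

x_c = 53.41 mm, y_c = 57.52 mm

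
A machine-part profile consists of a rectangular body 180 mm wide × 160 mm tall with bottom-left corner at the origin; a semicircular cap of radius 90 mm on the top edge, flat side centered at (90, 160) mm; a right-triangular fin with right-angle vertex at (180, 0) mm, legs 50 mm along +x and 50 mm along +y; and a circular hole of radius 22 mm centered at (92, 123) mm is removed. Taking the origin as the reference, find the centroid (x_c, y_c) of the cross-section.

rectangular body: A = 180 × 160 = 28800.00, centroid at (90.00, 80.00).
semicircular top: A = ½π·90² = 12723.45, centroid at (90.00, 198.20).
triangular fin: A = ½·50·50 = 1250.00, centroid at (196.67, 16.67).
hole: A = −π·22² = -1520.53, centroid at (92.00, 123.00).
ΣA = 41252.92 mm²
ΣAx_c = (28800.00)(90.00) + (12723.45)(90.00) + (1250.00)(196.67) + (-1520.53)(92.00) = 3843055.02 mm³
ΣAy_c = (28800.00)(80.00) + (12723.45)(198.20) + (1250.00)(16.67) + (-1520.53)(123.00) = 4659560.08 mm³
x_c = 3843055.02 / 41252.92 = 93.16 mm
y_c = 4659560.08 / 41252.92 = 112.95 mm

x_c = 93.16 mm, y_c = 112.95 mm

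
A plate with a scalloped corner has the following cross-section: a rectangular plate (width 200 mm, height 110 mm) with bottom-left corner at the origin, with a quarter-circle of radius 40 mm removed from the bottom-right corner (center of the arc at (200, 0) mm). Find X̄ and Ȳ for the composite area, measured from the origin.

Part | A | x̄ᵢ | ȳᵢ | A·x̄ᵢ | A·ȳᵢ
plate | 22000.00 | 100.00 | 55.00 | 2200000.00 | 1210000.00
removed quarter-circle | -1256.64 | 183.02 | 16.98 | -229994.08 | -21333.33
Σ | 20743.36 |  |  | 1970005.92 | 1188666.67
X̄ = 1970005.92 / 20743.36 = 94.97 mm
Ȳ = 1188666.67 / 20743.36 = 57.30 mm

X̄ = 94.97 mm, Ȳ = 57.30 mm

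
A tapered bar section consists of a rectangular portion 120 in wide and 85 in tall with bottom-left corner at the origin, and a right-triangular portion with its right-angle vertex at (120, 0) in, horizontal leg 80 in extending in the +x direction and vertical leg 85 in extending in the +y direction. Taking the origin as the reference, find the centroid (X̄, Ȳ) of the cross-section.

Part | A | x̄ᵢ | ȳᵢ | A·x̄ᵢ | A·ȳᵢ
rectangular portion | 10200.00 | 60.00 | 42.50 | 612000.00 | 433500.00
triangular portion | 3400.00 | 146.67 | 28.33 | 498666.67 | 96333.33
Σ | 13600.00 |  |  | 1110666.67 | 529833.33
X̄ = 1110666.67 / 13600.00 = 81.67 in
Ȳ = 529833.33 / 13600.00 = 38.96 in

X̄ = 81.67 in, Ȳ = 38.96 in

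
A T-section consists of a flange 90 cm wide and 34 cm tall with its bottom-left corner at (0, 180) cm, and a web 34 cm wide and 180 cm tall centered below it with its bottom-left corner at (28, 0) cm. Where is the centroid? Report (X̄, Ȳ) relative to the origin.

Part | A | x̄ᵢ | ȳᵢ | A·x̄ᵢ | A·ȳᵢ
web | 6120.00 | 45.00 | 90.00 | 275400.00 | 550800.00
flange | 3060.00 | 45.00 | 197.00 | 137700.00 | 602820.00
Σ | 9180.00 |  |  | 413100.00 | 1153620.00
X̄ = 413100.00 / 9180.00 = 45.00 cm
Ȳ = 1153620.00 / 9180.00 = 125.67 cm

X̄ = 45.00 cm, Ȳ = 125.67 cm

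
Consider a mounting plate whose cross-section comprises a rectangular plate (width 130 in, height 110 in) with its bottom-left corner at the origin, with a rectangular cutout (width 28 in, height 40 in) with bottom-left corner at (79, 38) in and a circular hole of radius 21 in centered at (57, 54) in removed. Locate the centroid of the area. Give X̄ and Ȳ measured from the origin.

X̄ = 63.28 in, Ȳ = 54.83 in

plate: A = 130 × 110 = 14300.00, centroid at (65.00, 55.00).
hole 1: A = −(28 × 40) = -1120.00, centroid at (93.00, 58.00).
hole 2: A = −π·21² = -1385.44, centroid at (57.00, 54.00).
ΣA = 11794.56 in²
ΣAX̄ = (14300.00)(65.00) + (-1120.00)(93.00) + (-1385.44)(57.00) = 746369.79 in³
ΣAȲ = (14300.00)(55.00) + (-1120.00)(58.00) + (-1385.44)(54.00) = 646726.11 in³
X̄ = 746369.79 / 11794.56 = 63.28 in
Ȳ = 646726.11 / 11794.56 = 54.83 in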